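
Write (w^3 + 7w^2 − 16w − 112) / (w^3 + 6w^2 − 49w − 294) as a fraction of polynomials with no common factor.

By polynomial division,
  w^3 + 7w^2 − 16w − 112 = (w^3 + 6w^2 − 49w − 294) + (w^2 + 33w + 182)
  w^3 + 6w^2 − 49w − 294 = (w − 27)(w^2 + 33w + 182) + (660w + 4620)
  w^2 + 33w + 182 = ((1/660)w + 13/330)(660w + 4620) + (0)
Last nonzero remainder: 660w + 4620. Dividing through by 660 gives the monic gcd w + 7.
Cancel w + 7 from numerator and denominator to get the reduced form.

(w^2 − 16)/(w^2 − w − 42)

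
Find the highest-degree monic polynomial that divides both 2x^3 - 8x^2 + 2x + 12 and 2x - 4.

x - 2

By polynomial division,
  2x^3 - 8x^2 + 2x + 12 = (x^2 - 2x - 3)(2x - 4) + (0)
Last nonzero remainder: 2x - 4. Dividing through by 2 gives the monic gcd x - 2.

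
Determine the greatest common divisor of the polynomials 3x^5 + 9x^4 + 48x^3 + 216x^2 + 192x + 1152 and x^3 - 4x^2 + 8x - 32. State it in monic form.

Euclidean algorithm in ℚ[x]:
  3x^5 + 9x^4 + 48x^3 + 216x^2 + 192x + 1152 = (3x^2 + 21x + 108)(x^3 - 4x^2 + 8x - 32) + (576x^2 + 4608)
  x^3 - 4x^2 + 8x - 32 = ((1/576)x - 1/144)(576x^2 + 4608) + (0)
Last nonzero remainder: 576x^2 + 4608. Dividing through by 576 gives the monic gcd x^2 + 8.

x^2 + 8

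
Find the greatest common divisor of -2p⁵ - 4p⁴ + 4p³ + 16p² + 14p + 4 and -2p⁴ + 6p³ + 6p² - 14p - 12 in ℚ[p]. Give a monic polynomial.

p³ - 3p - 2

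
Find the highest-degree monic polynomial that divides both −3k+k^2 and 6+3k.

By polynomial division,
  k^2−3k = ((1/3)k−5/3)(3k+6) + (10)
  3k+6 = ((3/10)k+3/5)(10) + (0)
The last nonzero remainder is the constant 10, so the polynomials are coprime and gcd = 1.

1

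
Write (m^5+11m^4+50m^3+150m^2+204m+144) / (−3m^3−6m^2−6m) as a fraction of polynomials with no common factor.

(−m^3−9m^2−30m−72)/(3m)

By polynomial division,
  m^5+11m^4+50m^3+150m^2+204m+144 = (−(1/3)m^2−3m−10)(−3m^3−6m^2−6m) + (72m^2+144m+144)
  −3m^3−6m^2−6m = (−(1/24)m)(72m^2+144m+144) + (0)
Last nonzero remainder: 72m^2+144m+144. Dividing through by 72 gives the monic gcd m^2+2m+2.
Cancel m^2+2m+2 from numerator and denominator to get the reduced form.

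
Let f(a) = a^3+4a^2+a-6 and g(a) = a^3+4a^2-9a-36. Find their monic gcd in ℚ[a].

By polynomial division,
  a^3+4a^2+a-6 = (a^3+4a^2-9a-36) + (10a+30)
  a^3+4a^2-9a-36 = ((1/10)a^2+(1/10)a-6/5)(10a+30) + (0)
Last nonzero remainder: 10a+30. Dividing through by 10 gives the monic gcd a+3.

a+3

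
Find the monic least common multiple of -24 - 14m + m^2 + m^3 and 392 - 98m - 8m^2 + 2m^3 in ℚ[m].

Repeated division with remainder:
  m^3 + m^2 - 14m - 24 = (1/2)(2m^3 - 8m^2 - 98m + 392) + (5m^2 + 35m - 220)
  2m^3 - 8m^2 - 98m + 392 = ((2/5)m - 22/5)(5m^2 + 35m - 220) + (144m - 576)
  5m^2 + 35m - 220 = ((5/144)m + 55/144)(144m - 576) + (0)
Last nonzero remainder: 144m - 576. Dividing through by 144 gives the monic gcd m - 4.
Then lcm(f, g) = f·g / gcd(f, g); expanding and making the result monic gives the answer.

1176 + 686m - 73m^2 - 63m^3 + m^4 + m^5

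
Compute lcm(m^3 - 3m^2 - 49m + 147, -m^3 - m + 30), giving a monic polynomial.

m^5 - 48m^3 - 30m^2 - 49m + 1470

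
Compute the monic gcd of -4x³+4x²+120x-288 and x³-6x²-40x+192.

Euclidean algorithm in ℚ[x]:
  -4x³+4x²+120x-288 = (-4)(x³-6x²-40x+192) + (-20x²-40x+480)
  x³-6x²-40x+192 = (-(1/20)x+2/5)(-20x²-40x+480) + (0)
Last nonzero remainder: -20x²-40x+480. Dividing through by -20 gives the monic gcd x²+2x-24.

x²+2x-24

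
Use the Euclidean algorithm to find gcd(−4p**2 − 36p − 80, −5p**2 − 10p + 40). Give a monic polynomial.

p + 4

Apply the Euclidean algorithm:
  −4p**2 − 36p − 80 = (4/5)(−5p**2 − 10p + 40) + (−28p − 112)
  −5p**2 − 10p + 40 = ((5/28)p − 5/14)(−28p − 112) + (0)
Last nonzero remainder: −28p − 112. Dividing through by −28 gives the monic gcd p + 4.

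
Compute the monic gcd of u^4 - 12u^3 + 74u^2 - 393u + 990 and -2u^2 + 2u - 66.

u^2 - u + 33

By polynomial division,
  u^4 - 12u^3 + 74u^2 - 393u + 990 = (-(1/2)u^2 + (11/2)u - 15)(-2u^2 + 2u - 66) + (0)
Last nonzero remainder: -2u^2 + 2u - 66. Dividing through by -2 gives the monic gcd u^2 - u + 33.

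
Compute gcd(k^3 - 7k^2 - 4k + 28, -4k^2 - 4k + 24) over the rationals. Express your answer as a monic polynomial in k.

k - 2

Apply the Euclidean algorithm:
  k^3 - 7k^2 - 4k + 28 = (-(1/4)k + 2)(-4k^2 - 4k + 24) + (10k - 20)
  -4k^2 - 4k + 24 = (-(2/5)k - 6/5)(10k - 20) + (0)
Last nonzero remainder: 10k - 20. Dividing through by 10 gives the monic gcd k - 2.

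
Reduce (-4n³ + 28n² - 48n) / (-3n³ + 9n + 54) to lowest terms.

Repeated division with remainder:
  -4n³ + 28n² - 48n = (4/3)(-3n³ + 9n + 54) + (28n² - 60n - 72)
  -3n³ + 9n + 54 = (-(3/28)n - 45/196)(28n² - 60n - 72) + (-(612/49)n + 1836/49)
  28n² - 60n - 72 = (-(343/153)n - 98/51)(-(612/49)n + 1836/49) + (0)
Last nonzero remainder: -(612/49)n + 1836/49. Dividing through by -612/49 gives the monic gcd n - 3.
Cancel n - 3 from numerator and denominator to get the reduced form.

(4n² - 16n)/(3n² + 9n + 18)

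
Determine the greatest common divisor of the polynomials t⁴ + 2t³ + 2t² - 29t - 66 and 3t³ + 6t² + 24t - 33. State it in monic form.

t² + 3t + 11

Apply the Euclidean algorithm:
  t⁴ + 2t³ + 2t² - 29t - 66 = ((1/3)t)(3t³ + 6t² + 24t - 33) + (-6t² - 18t - 66)
  3t³ + 6t² + 24t - 33 = (-(1/2)t + 1/2)(-6t² - 18t - 66) + (0)
Last nonzero remainder: -6t² - 18t - 66. Dividing through by -6 gives the monic gcd t² + 3t + 11.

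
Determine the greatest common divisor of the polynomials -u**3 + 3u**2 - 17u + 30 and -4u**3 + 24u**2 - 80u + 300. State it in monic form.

u**2 - u + 15

Apply the Euclidean algorithm:
  -u**3 + 3u**2 - 17u + 30 = (1/4)(-4u**3 + 24u**2 - 80u + 300) + (-3u**2 + 3u - 45)
  -4u**3 + 24u**2 - 80u + 300 = ((4/3)u - 20/3)(-3u**2 + 3u - 45) + (0)
Last nonzero remainder: -3u**2 + 3u - 45. Dividing through by -3 gives the monic gcd u**2 - u + 15.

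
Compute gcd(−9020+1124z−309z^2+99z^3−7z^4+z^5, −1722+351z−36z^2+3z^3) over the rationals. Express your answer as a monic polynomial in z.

82−5z+z^2

Apply the Euclidean algorithm:
  z^5−7z^4+99z^3−309z^2+1124z−9020 = ((1/3)z^2+(5/3)z+14)(3z^3−36z^2+351z−1722) + (184z^2−920z+15088)
  3z^3−36z^2+351z−1722 = ((3/184)z−21/184)(184z^2−920z+15088) + (0)
Last nonzero remainder: 184z^2−920z+15088. Dividing through by 184 gives the monic gcd z^2−5z+82.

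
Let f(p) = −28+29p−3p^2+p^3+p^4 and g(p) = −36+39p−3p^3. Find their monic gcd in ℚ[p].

Repeated division with remainder:
  p^4+p^3−3p^2+29p−28 = (−(1/3)p−1/3)(−3p^3+39p−36) + (10p^2+30p−40)
  −3p^3+39p−36 = (−(3/10)p+9/10)(10p^2+30p−40) + (0)
Last nonzero remainder: 10p^2+30p−40. Dividing through by 10 gives the monic gcd p^2+3p−4.

−4+3p+p^2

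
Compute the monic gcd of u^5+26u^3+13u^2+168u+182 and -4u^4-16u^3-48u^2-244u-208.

Repeated division with remainder:
  u^5+26u^3+13u^2+168u+182 = (-(1/4)u+1)(-4u^4-16u^3-48u^2-244u-208) + (30u^3+360u+390)
  -4u^4-16u^3-48u^2-244u-208 = (-(2/15)u-8/15)(30u^3+360u+390) + (0)
Last nonzero remainder: 30u^3+360u+390. Dividing through by 30 gives the monic gcd u^3+12u+13.

u^3+12u+13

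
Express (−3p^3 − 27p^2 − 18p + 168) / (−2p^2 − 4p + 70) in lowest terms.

(3p^2 + 6p − 24)/(2p − 10)

Apply the Euclidean algorithm:
  −3p^3 − 27p^2 − 18p + 168 = ((3/2)p + 21/2)(−2p^2 − 4p + 70) + (−81p − 567)
  −2p^2 − 4p + 70 = ((2/81)p − 10/81)(−81p − 567) + (0)
Last nonzero remainder: −81p − 567. Dividing through by −81 gives the monic gcd p + 7.
Cancel p + 7 from numerator and denominator to get the reduced form.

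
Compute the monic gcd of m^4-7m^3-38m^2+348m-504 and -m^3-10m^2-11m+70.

Repeated division with remainder:
  m^4-7m^3-38m^2+348m-504 = (-m+17)(-m^3-10m^2-11m+70) + (121m^2+605m-1694)
  -m^3-10m^2-11m+70 = (-(1/121)m-5/121)(121m^2+605m-1694) + (0)
Last nonzero remainder: 121m^2+605m-1694. Dividing through by 121 gives the monic gcd m^2+5m-14.

m^2+5m-14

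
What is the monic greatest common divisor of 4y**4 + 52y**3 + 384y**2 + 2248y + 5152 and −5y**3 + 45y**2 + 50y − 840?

y + 4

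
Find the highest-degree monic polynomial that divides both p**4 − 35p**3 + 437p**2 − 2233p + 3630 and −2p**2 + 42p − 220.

p**2 − 21p + 110

Repeated division with remainder:
  p**4 − 35p**3 + 437p**2 − 2233p + 3630 = (−(1/2)p**2 + 7p − 33/2)(−2p**2 + 42p − 220) + (0)
Last nonzero remainder: −2p**2 + 42p − 220. Dividing through by −2 gives the monic gcd p**2 − 21p + 110.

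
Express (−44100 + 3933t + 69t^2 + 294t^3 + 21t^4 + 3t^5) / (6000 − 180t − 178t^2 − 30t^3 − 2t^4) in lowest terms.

(−147 − 6t − 3t^2)/(20 + 2t)

Repeated division with remainder:
  3t^5 + 21t^4 + 294t^3 + 69t^2 + 3933t − 44100 = (−(3/2)t + 12)(−2t^4 − 30t^3 − 178t^2 − 180t + 6000) + (387t^3 + 1935t^2 + 15093t − 116100)
  −2t^4 − 30t^3 − 178t^2 − 180t + 6000 = (−(2/387)t − 20/387)(387t^3 + 1935t^2 + 15093t − 116100) + (0)
Last nonzero remainder: 387t^3 + 1935t^2 + 15093t − 116100. Dividing through by 387 gives the monic gcd t^3 + 5t^2 + 39t − 300.
Cancel t^3 + 5t^2 + 39t − 300 from numerator and denominator to get the reduced form.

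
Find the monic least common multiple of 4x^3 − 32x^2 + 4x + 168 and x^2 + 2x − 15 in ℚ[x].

Apply the Euclidean algorithm:
  4x^3 − 32x^2 + 4x + 168 = (4x − 40)(x^2 + 2x − 15) + (144x − 432)
  x^2 + 2x − 15 = ((1/144)x + 5/144)(144x − 432) + (0)
Last nonzero remainder: 144x − 432. Dividing through by 144 gives the monic gcd x − 3.
Then lcm(f, g) = f·g / gcd(f, g); expanding and making the result monic gives the answer.

x^4 − 3x^3 − 39x^2 + 47x + 210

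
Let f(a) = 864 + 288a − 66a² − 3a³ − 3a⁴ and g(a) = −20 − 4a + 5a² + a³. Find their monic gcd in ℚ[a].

2 + a

Apply the Euclidean algorithm:
  −3a⁴ − 3a³ − 66a² + 288a + 864 = (−3a + 12)(a³ + 5a² − 4a − 20) + (−138a² + 276a + 1104)
  a³ + 5a² − 4a − 20 = (−(1/138)a − 7/138)(−138a² + 276a + 1104) + (18a + 36)
  −138a² + 276a + 1104 = (−(23/3)a + 92/3)(18a + 36) + (0)
Last nonzero remainder: 18a + 36. Dividing through by 18 gives the monic gcd a + 2.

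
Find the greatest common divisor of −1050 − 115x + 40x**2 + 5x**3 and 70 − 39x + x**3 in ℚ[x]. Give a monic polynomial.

By polynomial division,
  5x**3 + 40x**2 − 115x − 1050 = (5)(x**3 − 39x + 70) + (40x**2 + 80x − 1400)
  x**3 − 39x + 70 = ((1/40)x − 1/20)(40x**2 + 80x − 1400) + (0)
Last nonzero remainder: 40x**2 + 80x − 1400. Dividing through by 40 gives the monic gcd x**2 + 2x − 35.

−35 + 2x + x**2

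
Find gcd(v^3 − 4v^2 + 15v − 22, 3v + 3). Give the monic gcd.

Apply the Euclidean algorithm:
  v^3 − 4v^2 + 15v − 22 = ((1/3)v^2 − (5/3)v + 20/3)(3v + 3) + (−42)
  3v + 3 = (−(1/14)v − 1/14)(−42) + (0)
The last nonzero remainder is the constant −42, so the polynomials are coprime and gcd = 1.

1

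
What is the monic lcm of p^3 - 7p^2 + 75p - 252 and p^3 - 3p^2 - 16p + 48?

p^5 - 6p^4 + 56p^3 - 93p^2 - 1152p + 3024

Repeated division with remainder:
  p^3 - 7p^2 + 75p - 252 = (p^3 - 3p^2 - 16p + 48) + (-4p^2 + 91p - 300)
  p^3 - 3p^2 - 16p + 48 = (-(1/4)p - 79/16)(-4p^2 + 91p - 300) + ((5733/16)p - 5733/4)
  -4p^2 + 91p - 300 = (-(64/5733)p + 400/1911)((5733/16)p - 5733/4) + (0)
Last nonzero remainder: (5733/16)p - 5733/4. Dividing through by 5733/16 gives the monic gcd p - 4.
Then lcm(f, g) = f·g / gcd(f, g); expanding and making the result monic gives the answer.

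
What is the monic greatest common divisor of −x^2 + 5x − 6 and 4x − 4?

1

Repeated division with remainder:
  −x^2 + 5x − 6 = (−(1/4)x + 1)(4x − 4) + (−2)
  4x − 4 = (−2x + 2)(−2) + (0)
The last nonzero remainder is the constant −2, so the polynomials are coprime and gcd = 1.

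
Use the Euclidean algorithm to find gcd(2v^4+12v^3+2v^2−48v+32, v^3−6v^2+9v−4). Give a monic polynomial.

Euclidean algorithm in ℚ[v]:
  2v^4+12v^3+2v^2−48v+32 = (2v+24)(v^3−6v^2+9v−4) + (128v^2−256v+128)
  v^3−6v^2+9v−4 = ((1/128)v−1/32)(128v^2−256v+128) + (0)
Last nonzero remainder: 128v^2−256v+128. Dividing through by 128 gives the monic gcd v^2−2v+1.

v^2−2v+1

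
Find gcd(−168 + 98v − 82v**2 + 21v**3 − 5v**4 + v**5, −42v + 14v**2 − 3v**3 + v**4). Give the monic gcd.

Euclidean algorithm in ℚ[v]:
  v**5 − 5v**4 + 21v**3 − 82v**2 + 98v − 168 = (v − 2)(v**4 − 3v**3 + 14v**2 − 42v) + (v**3 − 12v**2 + 14v − 168)
  v**4 − 3v**3 + 14v**2 − 42v = (v + 9)(v**3 − 12v**2 + 14v − 168) + (108v**2 + 1512)
  v**3 − 12v**2 + 14v − 168 = ((1/108)v − 1/9)(108v**2 + 1512) + (0)
Last nonzero remainder: 108v**2 + 1512. Dividing through by 108 gives the monic gcd v**2 + 14.

14 + v**2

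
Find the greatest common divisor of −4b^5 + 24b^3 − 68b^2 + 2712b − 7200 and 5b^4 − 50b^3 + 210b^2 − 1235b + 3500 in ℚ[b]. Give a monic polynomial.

b^3 − 3b^2 + 21b − 100

By polynomial division,
  −4b^5 + 24b^3 − 68b^2 + 2712b − 7200 = (−(4/5)b − 8)(5b^4 − 50b^3 + 210b^2 − 1235b + 3500) + (−208b^3 + 624b^2 − 4368b + 20800)
  5b^4 − 50b^3 + 210b^2 − 1235b + 3500 = (−(5/208)b + 35/208)(−208b^3 + 624b^2 − 4368b + 20800) + (0)
Last nonzero remainder: −208b^3 + 624b^2 − 4368b + 20800. Dividing through by −208 gives the monic gcd b^3 − 3b^2 + 21b − 100.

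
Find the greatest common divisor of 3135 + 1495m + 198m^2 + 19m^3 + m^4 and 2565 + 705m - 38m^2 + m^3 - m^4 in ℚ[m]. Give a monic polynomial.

285 + 110m + 8m^2 + m^3

Apply the Euclidean algorithm:
  m^4 + 19m^3 + 198m^2 + 1495m + 3135 = (-1)(-m^4 + m^3 - 38m^2 + 705m + 2565) + (20m^3 + 160m^2 + 2200m + 5700)
  -m^4 + m^3 - 38m^2 + 705m + 2565 = (-(1/20)m + 9/20)(20m^3 + 160m^2 + 2200m + 5700) + (0)
Last nonzero remainder: 20m^3 + 160m^2 + 2200m + 5700. Dividing through by 20 gives the monic gcd m^3 + 8m^2 + 110m + 285.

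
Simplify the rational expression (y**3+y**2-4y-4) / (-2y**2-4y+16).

Repeated division with remainder:
  y**3+y**2-4y-4 = (-(1/2)y+1/2)(-2y**2-4y+16) + (6y-12)
  -2y**2-4y+16 = (-(1/3)y-4/3)(6y-12) + (0)
Last nonzero remainder: 6y-12. Dividing through by 6 gives the monic gcd y-2.
Cancel y-2 from numerator and denominator to get the reduced form.

(-y**2-3y-2)/(2y+8)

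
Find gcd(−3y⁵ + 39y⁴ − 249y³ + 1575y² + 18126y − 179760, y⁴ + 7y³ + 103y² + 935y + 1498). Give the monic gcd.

y³ + 5y² + 93y + 749

Euclidean algorithm in ℚ[y]:
  −3y⁵ + 39y⁴ − 249y³ + 1575y² + 18126y − 179760 = (−3y + 60)(y⁴ + 7y³ + 103y² + 935y + 1498) + (−360y³ − 1800y² − 33480y − 269640)
  y⁴ + 7y³ + 103y² + 935y + 1498 = (−(1/360)y − 1/180)(−360y³ − 1800y² − 33480y − 269640) + (0)
Last nonzero remainder: −360y³ − 1800y² − 33480y − 269640. Dividing through by −360 gives the monic gcd y³ + 5y² + 93y + 749.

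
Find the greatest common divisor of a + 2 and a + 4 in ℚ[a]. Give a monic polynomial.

Repeated division with remainder:
  a + 2 = (a + 4) + (-2)
  a + 4 = (-(1/2)a - 2)(-2) + (0)
The last nonzero remainder is the constant -2, so the polynomials are coprime and gcd = 1.

1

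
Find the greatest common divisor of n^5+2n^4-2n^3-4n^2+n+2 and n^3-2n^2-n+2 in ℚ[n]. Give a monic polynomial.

n^2-1

Euclidean algorithm in ℚ[n]:
  n^5+2n^4-2n^3-4n^2+n+2 = (n^2+4n+7)(n^3-2n^2-n+2) + (12n^2-12)
  n^3-2n^2-n+2 = ((1/12)n-1/6)(12n^2-12) + (0)
Last nonzero remainder: 12n^2-12. Dividing through by 12 gives the monic gcd n^2-1.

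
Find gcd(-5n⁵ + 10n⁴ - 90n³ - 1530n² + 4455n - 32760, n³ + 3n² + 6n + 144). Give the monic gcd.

n² - 3n + 24

Repeated division with remainder:
  -5n⁵ + 10n⁴ - 90n³ - 1530n² + 4455n - 32760 = (-5n² + 25n - 135)(n³ + 3n² + 6n + 144) + (-555n² + 1665n - 13320)
  n³ + 3n² + 6n + 144 = (-(1/555)n - 2/185)(-555n² + 1665n - 13320) + (0)
Last nonzero remainder: -555n² + 1665n - 13320. Dividing through by -555 gives the monic gcd n² - 3n + 24.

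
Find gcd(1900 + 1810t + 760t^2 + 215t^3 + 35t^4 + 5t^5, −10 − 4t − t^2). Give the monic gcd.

Euclidean algorithm in ℚ[t]:
  5t^5 + 35t^4 + 215t^3 + 760t^2 + 1810t + 1900 = (−5t^3 − 15t^2 − 105t − 190)(−t^2 − 4t − 10) + (0)
Last nonzero remainder: −t^2 − 4t − 10. Dividing through by −1 gives the monic gcd t^2 + 4t + 10.

10 + 4t + t^2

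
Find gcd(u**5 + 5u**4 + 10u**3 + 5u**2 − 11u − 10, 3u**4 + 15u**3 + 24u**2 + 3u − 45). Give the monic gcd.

u**3 + 2u**2 + 2u − 5

Apply the Euclidean algorithm:
  u**5 + 5u**4 + 10u**3 + 5u**2 − 11u − 10 = ((1/3)u)(3u**4 + 15u**3 + 24u**2 + 3u − 45) + (2u**3 + 4u**2 + 4u − 10)
  3u**4 + 15u**3 + 24u**2 + 3u − 45 = ((3/2)u + 9/2)(2u**3 + 4u**2 + 4u − 10) + (0)
Last nonzero remainder: 2u**3 + 4u**2 + 4u − 10. Dividing through by 2 gives the monic gcd u**3 + 2u**2 + 2u − 5.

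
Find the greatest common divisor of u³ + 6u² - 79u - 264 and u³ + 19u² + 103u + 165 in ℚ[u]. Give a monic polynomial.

u² + 14u + 33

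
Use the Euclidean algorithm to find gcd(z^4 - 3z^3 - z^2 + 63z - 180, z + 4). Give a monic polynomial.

z + 4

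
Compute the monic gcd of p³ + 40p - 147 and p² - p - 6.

p - 3

Repeated division with remainder:
  p³ + 40p - 147 = (p + 1)(p² - p - 6) + (47p - 141)
  p² - p - 6 = ((1/47)p + 2/47)(47p - 141) + (0)
Last nonzero remainder: 47p - 141. Dividing through by 47 gives the monic gcd p - 3.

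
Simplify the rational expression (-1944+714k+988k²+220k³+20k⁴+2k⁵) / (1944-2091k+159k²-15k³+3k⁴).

(24+14k+2k²)/(-24+3k)

By polynomial division,
  2k⁵+20k⁴+220k³+988k²+714k-1944 = ((2/3)k+10)(3k⁴-15k³+159k²-2091k+1944) + (264k³+792k²+20328k-21384)
  3k⁴-15k³+159k²-2091k+1944 = ((1/88)k-1/11)(264k³+792k²+20328k-21384) + (0)
Last nonzero remainder: 264k³+792k²+20328k-21384. Dividing through by 264 gives the monic gcd k³+3k²+77k-81.
Cancel k³+3k²+77k-81 from numerator and denominator to get the reduced form.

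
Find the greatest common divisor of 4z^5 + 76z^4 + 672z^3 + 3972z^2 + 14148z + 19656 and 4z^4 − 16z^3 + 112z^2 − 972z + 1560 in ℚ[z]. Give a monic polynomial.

z^2 + 3z + 39

Repeated division with remainder:
  4z^5 + 76z^4 + 672z^3 + 3972z^2 + 14148z + 19656 = (z + 23)(4z^4 − 16z^3 + 112z^2 − 972z + 1560) + (928z^3 + 2368z^2 + 34944z − 16224)
  4z^4 − 16z^3 + 112z^2 − 972z + 1560 = ((1/232)z − 95/3364)(928z^3 + 2368z^2 + 34944z − 16224) + ((23760/841)z^2 + (71280/841)z + 926640/841)
  928z^3 + 2368z^2 + 34944z − 16224 = ((48778/1485)z − 21866/1485)((23760/841)z^2 + (71280/841)z + 926640/841) + (0)
Last nonzero remainder: (23760/841)z^2 + (71280/841)z + 926640/841. Dividing through by 23760/841 gives the monic gcd z^2 + 3z + 39.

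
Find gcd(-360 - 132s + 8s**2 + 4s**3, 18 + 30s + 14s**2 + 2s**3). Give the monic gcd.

3 + s

Apply the Euclidean algorithm:
  4s**3 + 8s**2 - 132s - 360 = (2)(2s**3 + 14s**2 + 30s + 18) + (-20s**2 - 192s - 396)
  2s**3 + 14s**2 + 30s + 18 = (-(1/10)s + 13/50)(-20s**2 - 192s - 396) + ((1008/25)s + 3024/25)
  -20s**2 - 192s - 396 = (-(125/252)s - 275/84)((1008/25)s + 3024/25) + (0)
Last nonzero remainder: (1008/25)s + 3024/25. Dividing through by 1008/25 gives the monic gcd s + 3.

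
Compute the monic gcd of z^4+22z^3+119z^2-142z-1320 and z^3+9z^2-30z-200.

z^2+14z+40

By polynomial division,
  z^4+22z^3+119z^2-142z-1320 = (z+13)(z^3+9z^2-30z-200) + (32z^2+448z+1280)
  z^3+9z^2-30z-200 = ((1/32)z-5/32)(32z^2+448z+1280) + (0)
Last nonzero remainder: 32z^2+448z+1280. Dividing through by 32 gives the monic gcd z^2+14z+40.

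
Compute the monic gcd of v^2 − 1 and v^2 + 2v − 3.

v − 1

Repeated division with remainder:
  v^2 − 1 = (v^2 + 2v − 3) + (−2v + 2)
  v^2 + 2v − 3 = (−(1/2)v − 3/2)(−2v + 2) + (0)
Last nonzero remainder: −2v + 2. Dividing through by −2 gives the monic gcd v − 1.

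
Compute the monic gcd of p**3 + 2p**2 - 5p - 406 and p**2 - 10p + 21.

p - 7

Euclidean algorithm in ℚ[p]:
  p**3 + 2p**2 - 5p - 406 = (p + 12)(p**2 - 10p + 21) + (94p - 658)
  p**2 - 10p + 21 = ((1/94)p - 3/94)(94p - 658) + (0)
Last nonzero remainder: 94p - 658. Dividing through by 94 gives the monic gcd p - 7.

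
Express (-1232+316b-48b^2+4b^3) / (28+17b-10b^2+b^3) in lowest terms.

Apply the Euclidean algorithm:
  4b^3-48b^2+316b-1232 = (4)(b^3-10b^2+17b+28) + (-8b^2+248b-1344)
  b^3-10b^2+17b+28 = (-(1/8)b-21/8)(-8b^2+248b-1344) + (500b-3500)
  -8b^2+248b-1344 = (-(2/125)b+48/125)(500b-3500) + (0)
Last nonzero remainder: 500b-3500. Dividing through by 500 gives the monic gcd b-7.
Cancel b-7 from numerator and denominator to get the reduced form.

(176-20b+4b^2)/(-4-3b+b^2)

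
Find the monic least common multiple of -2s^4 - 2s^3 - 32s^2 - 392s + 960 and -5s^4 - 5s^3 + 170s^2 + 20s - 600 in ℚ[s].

s^6 - 2s^5 + 3s^4 + 138s^3 - 1228s^2 - 520s + 4800

By polynomial division,
  -2s^4 - 2s^3 - 32s^2 - 392s + 960 = (2/5)(-5s^4 - 5s^3 + 170s^2 + 20s - 600) + (-100s^2 - 400s + 1200)
  -5s^4 - 5s^3 + 170s^2 + 20s - 600 = ((1/20)s^2 - (3/20)s - 1/2)(-100s^2 - 400s + 1200) + (0)
Last nonzero remainder: -100s^2 - 400s + 1200. Dividing through by -100 gives the monic gcd s^2 + 4s - 12.
Then lcm(f, g) = f·g / gcd(f, g); expanding and making the result monic gives the answer.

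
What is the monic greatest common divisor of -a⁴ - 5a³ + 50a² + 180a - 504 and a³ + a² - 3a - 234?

Euclidean algorithm in ℚ[a]:
  -a⁴ - 5a³ + 50a² + 180a - 504 = (-a - 4)(a³ + a² - 3a - 234) + (51a² - 66a - 1440)
  a³ + a² - 3a - 234 = ((1/51)a + 13/289)(51a² - 66a - 1440) + ((8151/289)a - 48906/289)
  51a² - 66a - 1440 = ((4913/2717)a + 23120/2717)((8151/289)a - 48906/289) + (0)
Last nonzero remainder: (8151/289)a - 48906/289. Dividing through by 8151/289 gives the monic gcd a - 6.

a - 6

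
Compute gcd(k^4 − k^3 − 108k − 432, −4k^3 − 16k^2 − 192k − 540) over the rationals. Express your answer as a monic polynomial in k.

k + 3

Repeated division with remainder:
  k^4 − k^3 − 108k − 432 = (−(1/4)k + 5/4)(−4k^3 − 16k^2 − 192k − 540) + (−28k^2 − 3k + 243)
  −4k^3 − 16k^2 − 192k − 540 = ((1/7)k + 109/196)(−28k^2 − 3k + 243) + (−(44109/196)k − 132327/196)
  −28k^2 − 3k + 243 = ((5488/44109)k − 1764/4901)(−(44109/196)k − 132327/196) + (0)
Last nonzero remainder: −(44109/196)k − 132327/196. Dividing through by −44109/196 gives the monic gcd k + 3.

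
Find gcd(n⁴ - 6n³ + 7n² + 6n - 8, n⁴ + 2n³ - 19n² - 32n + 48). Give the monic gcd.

Repeated division with remainder:
  n⁴ - 6n³ + 7n² + 6n - 8 = (n⁴ + 2n³ - 19n² - 32n + 48) + (-8n³ + 26n² + 38n - 56)
  n⁴ + 2n³ - 19n² - 32n + 48 = (-(1/8)n - 21/32)(-8n³ + 26n² + 38n - 56) + ((45/16)n² - (225/16)n + 45/4)
  -8n³ + 26n² + 38n - 56 = (-(128/45)n - 224/45)((45/16)n² - (225/16)n + 45/4) + (0)
Last nonzero remainder: (45/16)n² - (225/16)n + 45/4. Dividing through by 45/16 gives the monic gcd n² - 5n + 4.

n² - 5n + 4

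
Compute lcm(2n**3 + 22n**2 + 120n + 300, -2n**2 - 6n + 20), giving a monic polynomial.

By polynomial division,
  2n**3 + 22n**2 + 120n + 300 = (-n - 8)(-2n**2 - 6n + 20) + (92n + 460)
  -2n**2 - 6n + 20 = (-(1/46)n + 1/23)(92n + 460) + (0)
Last nonzero remainder: 92n + 460. Dividing through by 92 gives the monic gcd n + 5.
Then lcm(f, g) = f·g / gcd(f, g); expanding and making the result monic gives the answer.

n**4 + 9n**3 + 38n**2 + 30n - 300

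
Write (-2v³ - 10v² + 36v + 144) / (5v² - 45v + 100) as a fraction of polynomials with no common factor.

By polynomial division,
  -2v³ - 10v² + 36v + 144 = (-(2/5)v - 28/5)(5v² - 45v + 100) + (-176v + 704)
  5v² - 45v + 100 = (-(5/176)v + 25/176)(-176v + 704) + (0)
Last nonzero remainder: -176v + 704. Dividing through by -176 gives the monic gcd v - 4.
Cancel v - 4 from numerator and denominator to get the reduced form.

(-2v² - 18v - 36)/(5v - 25)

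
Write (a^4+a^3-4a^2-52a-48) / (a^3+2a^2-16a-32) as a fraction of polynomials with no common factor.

(a^3+5a^2+16a+12)/(a^2+6a+8)

Apply the Euclidean algorithm:
  a^4+a^3-4a^2-52a-48 = (a-1)(a^3+2a^2-16a-32) + (14a^2-36a-80)
  a^3+2a^2-16a-32 = ((1/14)a+16/49)(14a^2-36a-80) + ((72/49)a-288/49)
  14a^2-36a-80 = ((343/36)a+245/18)((72/49)a-288/49) + (0)
Last nonzero remainder: (72/49)a-288/49. Dividing through by 72/49 gives the monic gcd a-4.
Cancel a-4 from numerator and denominator to get the reduced form.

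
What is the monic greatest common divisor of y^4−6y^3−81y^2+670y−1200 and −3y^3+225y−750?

y^2+5y−50

Apply the Euclidean algorithm:
  y^4−6y^3−81y^2+670y−1200 = (−(1/3)y+2)(−3y^3+225y−750) + (−6y^2−30y+300)
  −3y^3+225y−750 = ((1/2)y−5/2)(−6y^2−30y+300) + (0)
Last nonzero remainder: −6y^2−30y+300. Dividing through by −6 gives the monic gcd y^2+5y−50.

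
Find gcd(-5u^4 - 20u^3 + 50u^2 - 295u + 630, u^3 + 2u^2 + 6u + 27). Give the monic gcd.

u^2 - u + 9

Euclidean algorithm in ℚ[u]:
  -5u^4 - 20u^3 + 50u^2 - 295u + 630 = (-5u - 10)(u^3 + 2u^2 + 6u + 27) + (100u^2 - 100u + 900)
  u^3 + 2u^2 + 6u + 27 = ((1/100)u + 3/100)(100u^2 - 100u + 900) + (0)
Last nonzero remainder: 100u^2 - 100u + 900. Dividing through by 100 gives the monic gcd u^2 - u + 9.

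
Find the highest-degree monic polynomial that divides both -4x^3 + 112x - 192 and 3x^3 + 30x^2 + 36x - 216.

x^2 + 4x - 12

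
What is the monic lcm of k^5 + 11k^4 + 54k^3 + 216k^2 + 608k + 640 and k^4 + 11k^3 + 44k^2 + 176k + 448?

Repeated division with remainder:
  k^5 + 11k^4 + 54k^3 + 216k^2 + 608k + 640 = (k)(k^4 + 11k^3 + 44k^2 + 176k + 448) + (10k^3 + 40k^2 + 160k + 640)
  k^4 + 11k^3 + 44k^2 + 176k + 448 = ((1/10)k + 7/10)(10k^3 + 40k^2 + 160k + 640) + (0)
Last nonzero remainder: 10k^3 + 40k^2 + 160k + 640. Dividing through by 10 gives the monic gcd k^3 + 4k^2 + 16k + 64.
Then lcm(f, g) = f·g / gcd(f, g); expanding and making the result monic gives the answer.

k^6 + 18k^5 + 131k^4 + 594k^3 + 2120k^2 + 4896k + 4480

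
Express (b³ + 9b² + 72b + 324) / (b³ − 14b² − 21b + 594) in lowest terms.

(b² + 3b + 54)/(b² − 20b + 99)

Apply the Euclidean algorithm:
  b³ + 9b² + 72b + 324 = (b³ − 14b² − 21b + 594) + (23b² + 93b − 270)
  b³ − 14b² − 21b + 594 = ((1/23)b − 415/529)(23b² + 93b − 270) + ((33696/529)b + 202176/529)
  23b² + 93b − 270 = ((12167/33696)b − 2645/3744)((33696/529)b + 202176/529) + (0)
Last nonzero remainder: (33696/529)b + 202176/529. Dividing through by 33696/529 gives the monic gcd b + 6.
Cancel b + 6 from numerator and denominator to get the reduced form.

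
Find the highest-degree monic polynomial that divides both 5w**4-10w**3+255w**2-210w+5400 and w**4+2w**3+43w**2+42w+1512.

By polynomial division,
  5w**4-10w**3+255w**2-210w+5400 = (5)(w**4+2w**3+43w**2+42w+1512) + (-20w**3+40w**2-420w-2160)
  w**4+2w**3+43w**2+42w+1512 = (-(1/20)w-1/5)(-20w**3+40w**2-420w-2160) + (30w**2-150w+1080)
  -20w**3+40w**2-420w-2160 = (-(2/3)w-2)(30w**2-150w+1080) + (0)
Last nonzero remainder: 30w**2-150w+1080. Dividing through by 30 gives the monic gcd w**2-5w+36.

w**2-5w+36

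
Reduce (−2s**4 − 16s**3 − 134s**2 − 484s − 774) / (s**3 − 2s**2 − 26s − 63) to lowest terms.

By polynomial division,
  −2s**4 − 16s**3 − 134s**2 − 484s − 774 = (−2s − 20)(s**3 − 2s**2 − 26s − 63) + (−226s**2 − 1130s − 2034)
  s**3 − 2s**2 − 26s − 63 = (−(1/226)s + 7/226)(−226s**2 − 1130s − 2034) + (0)
Last nonzero remainder: −226s**2 − 1130s − 2034. Dividing through by −226 gives the monic gcd s**2 + 5s + 9.
Cancel s**2 + 5s + 9 from numerator and denominator to get the reduced form.

(−2s**2 − 6s − 86)/(s − 7)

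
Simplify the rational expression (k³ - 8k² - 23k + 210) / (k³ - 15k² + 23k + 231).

Apply the Euclidean algorithm:
  k³ - 8k² - 23k + 210 = (k³ - 15k² + 23k + 231) + (7k² - 46k - 21)
  k³ - 15k² + 23k + 231 = ((1/7)k - 59/49)(7k² - 46k - 21) + (-(1440/49)k + 1440/7)
  7k² - 46k - 21 = (-(343/1440)k - 49/480)(-(1440/49)k + 1440/7) + (0)
Last nonzero remainder: -(1440/49)k + 1440/7. Dividing through by -1440/49 gives the monic gcd k - 7.
Cancel k - 7 from numerator and denominator to get the reduced form.

(k² - k - 30)/(k² - 8k - 33)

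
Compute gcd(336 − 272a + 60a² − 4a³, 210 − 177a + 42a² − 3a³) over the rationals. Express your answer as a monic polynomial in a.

Apply the Euclidean algorithm:
  −4a³ + 60a² − 272a + 336 = (4/3)(−3a³ + 42a² − 177a + 210) + (4a² − 36a + 56)
  −3a³ + 42a² − 177a + 210 = (−(3/4)a + 15/4)(4a² − 36a + 56) + (0)
Last nonzero remainder: 4a² − 36a + 56. Dividing through by 4 gives the monic gcd a² − 9a + 14.

14 − 9a + a²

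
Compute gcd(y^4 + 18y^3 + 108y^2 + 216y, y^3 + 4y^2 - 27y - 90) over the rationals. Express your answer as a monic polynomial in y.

y + 6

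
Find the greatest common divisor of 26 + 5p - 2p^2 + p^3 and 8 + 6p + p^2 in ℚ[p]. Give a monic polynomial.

By polynomial division,
  p^3 - 2p^2 + 5p + 26 = (p - 8)(p^2 + 6p + 8) + (45p + 90)
  p^2 + 6p + 8 = ((1/45)p + 4/45)(45p + 90) + (0)
Last nonzero remainder: 45p + 90. Dividing through by 45 gives the monic gcd p + 2.

2 + p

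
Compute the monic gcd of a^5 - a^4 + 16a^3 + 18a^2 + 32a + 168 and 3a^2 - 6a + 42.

By polynomial division,
  a^5 - a^4 + 16a^3 + 18a^2 + 32a + 168 = ((1/3)a^3 + (1/3)a^2 + (4/3)a + 4)(3a^2 - 6a + 42) + (0)
Last nonzero remainder: 3a^2 - 6a + 42. Dividing through by 3 gives the monic gcd a^2 - 2a + 14.

a^2 - 2a + 14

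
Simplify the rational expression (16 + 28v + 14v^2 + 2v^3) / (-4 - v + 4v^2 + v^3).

Apply the Euclidean algorithm:
  2v^3 + 14v^2 + 28v + 16 = (2)(v^3 + 4v^2 - v - 4) + (6v^2 + 30v + 24)
  v^3 + 4v^2 - v - 4 = ((1/6)v - 1/6)(6v^2 + 30v + 24) + (0)
Last nonzero remainder: 6v^2 + 30v + 24. Dividing through by 6 gives the monic gcd v^2 + 5v + 4.
Cancel v^2 + 5v + 4 from numerator and denominator to get the reduced form.

(4 + 2v)/(-1 + v)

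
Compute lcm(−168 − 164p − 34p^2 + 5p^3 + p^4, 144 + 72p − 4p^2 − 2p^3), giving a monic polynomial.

−1008 − 1152p − 368p^2 − 4p^3 + 11p^4 + p^5

Apply the Euclidean algorithm:
  p^4 + 5p^3 − 34p^2 − 164p − 168 = (−(1/2)p − 3/2)(−2p^3 − 4p^2 + 72p + 144) + (−4p^2 + 16p + 48)
  −2p^3 − 4p^2 + 72p + 144 = ((1/2)p + 3)(−4p^2 + 16p + 48) + (0)
Last nonzero remainder: −4p^2 + 16p + 48. Dividing through by −4 gives the monic gcd p^2 − 4p − 12.
Then lcm(f, g) = f·g / gcd(f, g); expanding and making the result monic gives the answer.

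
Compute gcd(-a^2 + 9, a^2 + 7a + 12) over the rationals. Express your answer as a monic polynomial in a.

Apply the Euclidean algorithm:
  -a^2 + 9 = (-1)(a^2 + 7a + 12) + (7a + 21)
  a^2 + 7a + 12 = ((1/7)a + 4/7)(7a + 21) + (0)
Last nonzero remainder: 7a + 21. Dividing through by 7 gives the monic gcd a + 3.

a + 3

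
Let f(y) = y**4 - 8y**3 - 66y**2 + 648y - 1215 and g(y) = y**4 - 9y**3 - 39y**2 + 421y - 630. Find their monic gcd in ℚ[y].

By polynomial division,
  y**4 - 8y**3 - 66y**2 + 648y - 1215 = (y**4 - 9y**3 - 39y**2 + 421y - 630) + (y**3 - 27y**2 + 227y - 585)
  y**4 - 9y**3 - 39y**2 + 421y - 630 = (y + 18)(y**3 - 27y**2 + 227y - 585) + (220y**2 - 3080y + 9900)
  y**3 - 27y**2 + 227y - 585 = ((1/220)y - 13/220)(220y**2 - 3080y + 9900) + (0)
Last nonzero remainder: 220y**2 - 3080y + 9900. Dividing through by 220 gives the monic gcd y**2 - 14y + 45.

y**2 - 14y + 45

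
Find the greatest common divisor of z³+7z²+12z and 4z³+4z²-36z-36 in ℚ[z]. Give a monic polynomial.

Apply the Euclidean algorithm:
  z³+7z²+12z = (1/4)(4z³+4z²-36z-36) + (6z²+21z+9)
  4z³+4z²-36z-36 = ((2/3)z-5/3)(6z²+21z+9) + (-7z-21)
  6z²+21z+9 = (-(6/7)z-3/7)(-7z-21) + (0)
Last nonzero remainder: -7z-21. Dividing through by -7 gives the monic gcd z+3.

z+3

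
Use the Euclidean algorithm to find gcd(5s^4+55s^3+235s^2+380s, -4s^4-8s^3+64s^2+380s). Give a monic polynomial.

s^3+7s^2+19s

Apply the Euclidean algorithm:
  5s^4+55s^3+235s^2+380s = (-5/4)(-4s^4-8s^3+64s^2+380s) + (45s^3+315s^2+855s)
  -4s^4-8s^3+64s^2+380s = (-(4/45)s+4/9)(45s^3+315s^2+855s) + (0)
Last nonzero remainder: 45s^3+315s^2+855s. Dividing through by 45 gives the monic gcd s^3+7s^2+19s.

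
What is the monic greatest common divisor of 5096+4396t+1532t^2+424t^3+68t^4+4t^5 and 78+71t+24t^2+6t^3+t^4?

26+15t+3t^2+t^3

Euclidean algorithm in ℚ[t]:
  4t^5+68t^4+424t^3+1532t^2+4396t+5096 = (4t+44)(t^4+6t^3+24t^2+71t+78) + (64t^3+192t^2+960t+1664)
  t^4+6t^3+24t^2+71t+78 = ((1/64)t+3/64)(64t^3+192t^2+960t+1664) + (0)
Last nonzero remainder: 64t^3+192t^2+960t+1664. Dividing through by 64 gives the monic gcd t^3+3t^2+15t+26.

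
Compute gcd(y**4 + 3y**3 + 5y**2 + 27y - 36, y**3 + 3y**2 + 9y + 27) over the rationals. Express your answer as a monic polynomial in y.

Apply the Euclidean algorithm:
  y**4 + 3y**3 + 5y**2 + 27y - 36 = (y)(y**3 + 3y**2 + 9y + 27) + (-4y**2 - 36)
  y**3 + 3y**2 + 9y + 27 = (-(1/4)y - 3/4)(-4y**2 - 36) + (0)
Last nonzero remainder: -4y**2 - 36. Dividing through by -4 gives the monic gcd y**2 + 9.

y**2 + 9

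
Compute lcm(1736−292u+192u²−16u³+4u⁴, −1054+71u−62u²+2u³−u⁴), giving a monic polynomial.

14756−2048u+1993u²−161u³+78u⁴−3u⁵+u⁶

Repeated division with remainder:
  4u⁴−16u³+192u²−292u+1736 = (−4)(−u⁴+2u³−62u²+71u−1054) + (−8u³−56u²−8u−2480)
  −u⁴+2u³−62u²+71u−1054 = ((1/8)u−9/8)(−8u³−56u²−8u−2480) + (−124u²+372u−3844)
  −8u³−56u²−8u−2480 = ((2/31)u+20/31)(−124u²+372u−3844) + (0)
Last nonzero remainder: −124u²+372u−3844. Dividing through by −124 gives the monic gcd u²−3u+31.
Then lcm(f, g) = f·g / gcd(f, g); expanding and making the result monic gives the answer.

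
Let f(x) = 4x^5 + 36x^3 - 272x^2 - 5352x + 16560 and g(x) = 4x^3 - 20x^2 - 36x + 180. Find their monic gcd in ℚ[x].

x^2 - 8x + 15

Euclidean algorithm in ℚ[x]:
  4x^5 + 36x^3 - 272x^2 - 5352x + 16560 = (x^2 + 5x + 43)(4x^3 - 20x^2 - 36x + 180) + (588x^2 - 4704x + 8820)
  4x^3 - 20x^2 - 36x + 180 = ((1/147)x + 1/49)(588x^2 - 4704x + 8820) + (0)
Last nonzero remainder: 588x^2 - 4704x + 8820. Dividing through by 588 gives the monic gcd x^2 - 8x + 15.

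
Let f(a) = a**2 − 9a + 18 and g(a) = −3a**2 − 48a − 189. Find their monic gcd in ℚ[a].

1

By polynomial division,
  a**2 − 9a + 18 = (−1/3)(−3a**2 − 48a − 189) + (−25a − 45)
  −3a**2 − 48a − 189 = ((3/25)a + 213/125)(−25a − 45) + (−2808/25)
  −25a − 45 = ((625/2808)a + 125/312)(−2808/25) + (0)
The last nonzero remainder is the constant −2808/25, so the polynomials are coprime and gcd = 1.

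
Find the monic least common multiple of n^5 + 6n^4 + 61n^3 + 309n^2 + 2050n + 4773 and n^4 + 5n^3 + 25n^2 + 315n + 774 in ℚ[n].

n^6 + 12n^5 + 97n^4 + 675n^3 + 3904n^2 + 17073n + 28638

Repeated division with remainder:
  n^5 + 6n^4 + 61n^3 + 309n^2 + 2050n + 4773 = (n + 1)(n^4 + 5n^3 + 25n^2 + 315n + 774) + (31n^3 - 31n^2 + 961n + 3999)
  n^4 + 5n^3 + 25n^2 + 315n + 774 = ((1/31)n + 6/31)(31n^3 - 31n^2 + 961n + 3999) + (0)
Last nonzero remainder: 31n^3 - 31n^2 + 961n + 3999. Dividing through by 31 gives the monic gcd n^3 - n^2 + 31n + 129.
Then lcm(f, g) = f·g / gcd(f, g); expanding and making the result monic gives the answer.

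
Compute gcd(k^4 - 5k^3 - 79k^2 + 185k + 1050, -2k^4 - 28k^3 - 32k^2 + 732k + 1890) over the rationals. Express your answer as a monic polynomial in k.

Repeated division with remainder:
  k^4 - 5k^3 - 79k^2 + 185k + 1050 = (-1/2)(-2k^4 - 28k^3 - 32k^2 + 732k + 1890) + (-19k^3 - 95k^2 + 551k + 1995)
  -2k^4 - 28k^3 - 32k^2 + 732k + 1890 = ((2/19)k + 18/19)(-19k^3 - 95k^2 + 551k + 1995) + (0)
Last nonzero remainder: -19k^3 - 95k^2 + 551k + 1995. Dividing through by -19 gives the monic gcd k^3 + 5k^2 - 29k - 105.

k^3 + 5k^2 - 29k - 105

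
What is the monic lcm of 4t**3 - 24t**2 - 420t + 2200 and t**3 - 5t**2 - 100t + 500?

t**4 - 16t**3 - 45t**2 + 1600t - 5500

Apply the Euclidean algorithm:
  4t**3 - 24t**2 - 420t + 2200 = (4)(t**3 - 5t**2 - 100t + 500) + (-4t**2 - 20t + 200)
  t**3 - 5t**2 - 100t + 500 = (-(1/4)t + 5/2)(-4t**2 - 20t + 200) + (0)
Last nonzero remainder: -4t**2 - 20t + 200. Dividing through by -4 gives the monic gcd t**2 + 5t - 50.
Then lcm(f, g) = f·g / gcd(f, g); expanding and making the result monic gives the answer.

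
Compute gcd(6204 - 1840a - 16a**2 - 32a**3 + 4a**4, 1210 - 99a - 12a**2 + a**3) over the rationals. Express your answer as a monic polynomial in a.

Euclidean algorithm in ℚ[a]:
  4a**4 - 32a**3 - 16a**2 - 1840a + 6204 = (4a + 16)(a**3 - 12a**2 - 99a + 1210) + (572a**2 - 5096a - 13156)
  a**3 - 12a**2 - 99a + 1210 = ((1/572)a - 17/3146)(572a**2 - 5096a - 13156) + (-(12528/121)a + 12528/11)
  572a**2 - 5096a - 13156 = (-(17303/3132)a - 36179/3132)(-(12528/121)a + 12528/11) + (0)
Last nonzero remainder: -(12528/121)a + 12528/11. Dividing through by -12528/121 gives the monic gcd a - 11.

-11 + a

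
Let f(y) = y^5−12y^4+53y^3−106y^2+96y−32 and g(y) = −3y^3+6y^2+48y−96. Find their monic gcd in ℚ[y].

Apply the Euclidean algorithm:
  y^5−12y^4+53y^3−106y^2+96y−32 = (−(1/3)y^2+(10/3)y−49/3)(−3y^3+6y^2+48y−96) + (−200y^2+1200y−1600)
  −3y^3+6y^2+48y−96 = ((3/200)y+3/50)(−200y^2+1200y−1600) + (0)
Last nonzero remainder: −200y^2+1200y−1600. Dividing through by −200 gives the monic gcd y^2−6y+8.

y^2−6y+8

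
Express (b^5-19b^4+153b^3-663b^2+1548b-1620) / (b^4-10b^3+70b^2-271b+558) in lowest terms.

(b^3-12b^2+51b-90)/(b^2-3b+31)

Apply the Euclidean algorithm:
  b^5-19b^4+153b^3-663b^2+1548b-1620 = (b-9)(b^4-10b^3+70b^2-271b+558) + (-7b^3+238b^2-1449b+3402)
  b^4-10b^3+70b^2-271b+558 = (-(1/7)b-24/7)(-7b^3+238b^2-1449b+3402) + (679b^2-4753b+12222)
  -7b^3+238b^2-1449b+3402 = (-(1/97)b+27/97)(679b^2-4753b+12222) + (0)
Last nonzero remainder: 679b^2-4753b+12222. Dividing through by 679 gives the monic gcd b^2-7b+18.
Cancel b^2-7b+18 from numerator and denominator to get the reduced form.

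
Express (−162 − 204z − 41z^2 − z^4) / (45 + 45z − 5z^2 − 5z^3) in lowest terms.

Euclidean algorithm in ℚ[z]:
  −z^4 − 41z^2 − 204z − 162 = ((1/5)z − 1/5)(−5z^3 − 5z^2 + 45z + 45) + (−51z^2 − 204z − 153)
  −5z^3 − 5z^2 + 45z + 45 = ((5/51)z − 5/17)(−51z^2 − 204z − 153) + (0)
Last nonzero remainder: −51z^2 − 204z − 153. Dividing through by −51 gives the monic gcd z^2 + 4z + 3.
Cancel z^2 + 4z + 3 from numerator and denominator to get the reduced form.

(54 − 4z + z^2)/(−15 + 5z)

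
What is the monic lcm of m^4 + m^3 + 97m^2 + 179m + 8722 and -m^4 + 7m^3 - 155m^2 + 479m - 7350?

m^6 + 3m^5 + 174m^4 + 448m^3 + 16355m^2 + 30869m + 654150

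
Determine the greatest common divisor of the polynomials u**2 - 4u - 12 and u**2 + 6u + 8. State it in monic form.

u + 2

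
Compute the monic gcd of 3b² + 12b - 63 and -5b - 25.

1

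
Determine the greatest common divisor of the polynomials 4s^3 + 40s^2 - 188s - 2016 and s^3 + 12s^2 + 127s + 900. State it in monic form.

s + 9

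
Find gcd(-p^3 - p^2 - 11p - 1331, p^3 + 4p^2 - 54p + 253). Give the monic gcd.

p + 11

By polynomial division,
  -p^3 - p^2 - 11p - 1331 = (-1)(p^3 + 4p^2 - 54p + 253) + (3p^2 - 65p - 1078)
  p^3 + 4p^2 - 54p + 253 = ((1/3)p + 77/9)(3p^2 - 65p - 1078) + ((7753/9)p + 85283/9)
  3p^2 - 65p - 1078 = ((27/7753)p - 882/7753)((7753/9)p + 85283/9) + (0)
Last nonzero remainder: (7753/9)p + 85283/9. Dividing through by 7753/9 gives the monic gcd p + 11.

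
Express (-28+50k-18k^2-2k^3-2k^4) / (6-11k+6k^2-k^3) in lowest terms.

Euclidean algorithm in ℚ[k]:
  -2k^4-2k^3-18k^2+50k-28 = (2k+14)(-k^3+6k^2-11k+6) + (-80k^2+192k-112)
  -k^3+6k^2-11k+6 = ((1/80)k-9/200)(-80k^2+192k-112) + (-(24/25)k+24/25)
  -80k^2+192k-112 = ((250/3)k-350/3)(-(24/25)k+24/25) + (0)
Last nonzero remainder: -(24/25)k+24/25. Dividing through by -24/25 gives the monic gcd k-1.
Cancel k-1 from numerator and denominator to get the reduced form.

(-28+22k+4k^2+2k^3)/(6-5k+k^2)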